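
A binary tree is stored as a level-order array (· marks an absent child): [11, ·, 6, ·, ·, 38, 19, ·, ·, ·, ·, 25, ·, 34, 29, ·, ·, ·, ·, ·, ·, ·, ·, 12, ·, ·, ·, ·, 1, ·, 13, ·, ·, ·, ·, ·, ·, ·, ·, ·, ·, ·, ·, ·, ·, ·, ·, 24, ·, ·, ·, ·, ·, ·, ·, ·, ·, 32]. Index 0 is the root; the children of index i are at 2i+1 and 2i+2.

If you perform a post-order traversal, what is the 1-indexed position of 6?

11

Post-order visits the left subtree, then the right subtree, then the node.
At 11: no left child.
At 11: go right to 6.
  At 6: go left to 38.
    At 38: go left to 25.
      At 25: go left to 12.
        At 12: go left to 24.
          24 is a leaf — visit 24.
        At 12: no right child.
        Visit 12.
      At 25: no right child.
      Visit 25.
    At 38: no right child.
    Visit 38.
  At 6: go right to 19.
    At 19: go left to 34.
      At 34: no left child.
      At 34: go right to 1.
        At 1: go left to 32.
          32 is a leaf — visit 32.
        At 1: no right child.
        Visit 1.
      Visit 34.
    At 19: go right to 29.
      At 29: no left child.
      At 29: go right to 13.
        13 is a leaf — visit 13.
      Visit 29.
    Visit 19.
  Visit 6.
Visit 11.
Full post-order sequence: 24, 12, 25, 38, 32, 1, 34, 13, 29, 19, 6, 11.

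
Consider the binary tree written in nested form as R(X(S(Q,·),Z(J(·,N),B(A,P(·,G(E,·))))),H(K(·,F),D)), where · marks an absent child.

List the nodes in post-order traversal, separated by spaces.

Q S N J A E G P B Z X F K D H R

Post-order visits the left subtree, then the right subtree, then the node.
At R: go left to X.
  At X: go left to S.
    At S: go left to Q.
      Q is a leaf — visit Q.
    At S: no right child.
    Visit S.
  At X: go right to Z.
    At Z: go left to J.
      At J: no left child.
      At J: go right to N.
        N is a leaf — visit N.
      Visit J.
    At Z: go right to B.
      At B: go left to A.
        A is a leaf — visit A.
      At B: go right to P.
        At P: no left child.
        At P: go right to G.
          At G: go left to E.
            E is a leaf — visit E.
          At G: no right child.
          Visit G.
        Visit P.
      Visit B.
    Visit Z.
  Visit X.
At R: go right to H.
  At H: go left to K.
    At K: no left child.
    At K: go right to F.
      F is a leaf — visit F.
    Visit K.
  At H: go right to D.
    D is a leaf — visit D.
  Visit H.
Visit R.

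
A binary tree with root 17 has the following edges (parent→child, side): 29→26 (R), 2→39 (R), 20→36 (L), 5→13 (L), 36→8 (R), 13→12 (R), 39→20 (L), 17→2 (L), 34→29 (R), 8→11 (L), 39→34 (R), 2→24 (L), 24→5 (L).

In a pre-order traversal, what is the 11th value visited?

Pre-order visits the node, then its left subtree, then its right subtree.
Visit 17.
At 17: go left to 2.
  Visit 2.
  At 2: go left to 24.
    Visit 24.
    At 24: go left to 5.
      Visit 5.
      At 5: go left to 13.
        Visit 13.
        At 13: no left child.
        At 13: go right to 12.
          12 is a leaf — visit 12.
      At 5: no right child.
    At 24: no right child.
  At 2: go right to 39.
    Visit 39.
    At 39: go left to 20.
      Visit 20.
      At 20: go left to 36.
        Visit 36.
        At 36: no left child.
        At 36: go right to 8.
          Visit 8.
          At 8: go left to 11.
            11 is a leaf — visit 11.
          At 8: no right child.
      At 20: no right child.
    At 39: go right to 34.
      Visit 34.
      At 34: no left child.
      At 34: go right to 29.
        Visit 29.
        At 29: no left child.
        At 29: go right to 26.
          26 is a leaf — visit 26.
At 17: no right child.
Full pre-order sequence: 17, 2, 24, 5, 13, 12, 39, 20, 36, 8, 11, 34, 29, 26.

11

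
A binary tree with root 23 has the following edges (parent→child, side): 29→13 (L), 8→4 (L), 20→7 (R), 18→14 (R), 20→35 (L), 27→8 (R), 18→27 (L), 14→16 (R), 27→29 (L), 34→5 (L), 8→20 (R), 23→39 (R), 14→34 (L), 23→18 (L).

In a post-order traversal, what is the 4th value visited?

35

Post-order visits the left subtree, then the right subtree, then the node.
At 23: go left to 18.
  At 18: go left to 27.
    At 27: go left to 29.
      At 29: go left to 13.
        13 is a leaf — visit 13.
      At 29: no right child.
      Visit 29.
    At 27: go right to 8.
      At 8: go left to 4.
        4 is a leaf — visit 4.
      At 8: go right to 20.
        At 20: go left to 35.
          35 is a leaf — visit 35.
        At 20: go right to 7.
          7 is a leaf — visit 7.
        Visit 20.
      Visit 8.
    Visit 27.
  At 18: go right to 14.
    At 14: go left to 34.
      At 34: go left to 5.
        5 is a leaf — visit 5.
      At 34: no right child.
      Visit 34.
    At 14: go right to 16.
      16 is a leaf — visit 16.
    Visit 14.
  Visit 18.
At 23: go right to 39.
  39 is a leaf — visit 39.
Visit 23.
Full post-order sequence: 13, 29, 4, 35, 7, 20, 8, 27, 5, 34, 16, 14, 18, 39, 23.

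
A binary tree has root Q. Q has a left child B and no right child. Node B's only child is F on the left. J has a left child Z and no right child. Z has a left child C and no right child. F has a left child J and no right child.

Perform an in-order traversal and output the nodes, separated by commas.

In-order visits the left subtree, then the node, then the right subtree.
At Q: go left to B.
  At B: go left to F.
    At F: go left to J.
      At J: go left to Z.
        At Z: go left to C.
          C is a leaf — visit C.
        Visit Z.
        At Z: no right child.
      Visit J.
      At J: no right child.
    Visit F.
    At F: no right child.
  Visit B.
  At B: no right child.
Visit Q.
At Q: no right child.

C, Z, J, F, B, Q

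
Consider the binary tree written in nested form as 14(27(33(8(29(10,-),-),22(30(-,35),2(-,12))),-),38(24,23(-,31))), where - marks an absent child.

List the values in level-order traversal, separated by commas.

Level-order visits nodes level by level from the root, left to right within each level.
Level 0: 14
Level 1: 27, 38
Level 2: 33, 24, 23
Level 3: 8, 22, 31
Level 4: 29, 30, 2
Level 5: 10, 35, 12

14, 27, 38, 33, 24, 23, 8, 22, 31, 29, 30, 2, 10, 35, 12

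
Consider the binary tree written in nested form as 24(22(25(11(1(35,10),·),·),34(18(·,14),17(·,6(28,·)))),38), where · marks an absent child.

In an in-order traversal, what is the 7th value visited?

18

In-order visits the left subtree, then the node, then the right subtree.
At 24: go left to 22.
  At 22: go left to 25.
    At 25: go left to 11.
      At 11: go left to 1.
        At 1: go left to 35.
          35 is a leaf — visit 35.
        Visit 1.
        At 1: go right to 10.
          10 is a leaf — visit 10.
      Visit 11.
      At 11: no right child.
    Visit 25.
    At 25: no right child.
  Visit 22.
  At 22: go right to 34.
    At 34: go left to 18.
      At 18: no left child.
      Visit 18.
      At 18: go right to 14.
        14 is a leaf — visit 14.
    Visit 34.
    At 34: go right to 17.
      At 17: no left child.
      Visit 17.
      At 17: go right to 6.
        At 6: go left to 28.
          28 is a leaf — visit 28.
        Visit 6.
        At 6: no right child.
Visit 24.
At 24: go right to 38.
  38 is a leaf — visit 38.
Full in-order sequence: 35, 1, 10, 11, 25, 22, 18, 14, 34, 17, 28, 6, 24, 38.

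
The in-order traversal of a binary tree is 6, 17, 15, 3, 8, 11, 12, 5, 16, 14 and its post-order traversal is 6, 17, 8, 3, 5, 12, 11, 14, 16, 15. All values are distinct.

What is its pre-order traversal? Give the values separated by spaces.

The last element of post-order is the root; it splits in-order into left and right subtrees.
Root 15: left subtree has 2 nodes {6, 17}, right has 7 {3, 8, 11, 12, 5, 16, 14}.
  Root 17: left subtree has 1 node {6}, right has 0 { }.
  Root 16: left subtree has 5 nodes {3, 8, 11, 12, 5}, right has 1 {14}.
    Root 11: left subtree has 2 nodes {3, 8}, right has 2 {12, 5}.
      Root 3: left subtree has 0 nodes { }, right has 1 {8}.
      Root 12: left subtree has 0 nodes { }, right has 1 {5}.

15 17 6 16 11 3 8 12 5 14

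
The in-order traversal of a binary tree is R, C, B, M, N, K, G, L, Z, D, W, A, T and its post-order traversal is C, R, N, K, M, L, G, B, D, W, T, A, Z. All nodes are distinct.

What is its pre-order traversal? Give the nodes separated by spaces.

The last element of post-order is the root; it splits in-order into left and right subtrees.
Root Z: left subtree has 8 nodes {R, C, B, M, N, K, G, L}, right has 4 {D, W, A, T}.
  Root B: left subtree has 2 nodes {R, C}, right has 5 {M, N, K, G, L}.
    Root R: left subtree has 0 nodes { }, right has 1 {C}.
    Root G: left subtree has 3 nodes {M, N, K}, right has 1 {L}.
      Root M: left subtree has 0 nodes { }, right has 2 {N, K}.
        Root K: left subtree has 1 node {N}, right has 0 { }.
  Root A: left subtree has 2 nodes {D, W}, right has 1 {T}.
    Root W: left subtree has 1 node {D}, right has 0 { }.

Z B R C G M K N L A W D T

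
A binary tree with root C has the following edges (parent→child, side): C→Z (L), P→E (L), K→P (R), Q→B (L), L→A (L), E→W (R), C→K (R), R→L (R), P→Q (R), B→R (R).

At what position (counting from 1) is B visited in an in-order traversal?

In-order visits the left subtree, then the node, then the right subtree.
At C: go left to Z.
  Z is a leaf — visit Z.
Visit C.
At C: go right to K.
  At K: no left child.
  Visit K.
  At K: go right to P.
    At P: go left to E.
      At E: no left child.
      Visit E.
      At E: go right to W.
        W is a leaf — visit W.
    Visit P.
    At P: go right to Q.
      At Q: go left to B.
        At B: no left child.
        Visit B.
        At B: go right to R.
          At R: no left child.
          Visit R.
          At R: go right to L.
            At L: go left to A.
              A is a leaf — visit A.
            Visit L.
            At L: no right child.
      Visit Q.
      At Q: no right child.
Full in-order sequence: Z, C, K, E, W, P, B, R, A, L, Q.

7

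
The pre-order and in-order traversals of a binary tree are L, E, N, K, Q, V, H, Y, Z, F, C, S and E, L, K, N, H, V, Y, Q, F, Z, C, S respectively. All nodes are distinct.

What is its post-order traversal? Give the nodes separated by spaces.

The first element of pre-order is the root; it splits in-order into left and right subtrees.
Root L: left subtree has 1 node {E}, right has 10 {K, N, H, V, Y, Q, F, Z, C, S}.
  Root N: left subtree has 1 node {K}, right has 8 {H, V, Y, Q, F, Z, C, S}.
    Root Q: left subtree has 3 nodes {H, V, Y}, right has 4 {F, Z, C, S}.
      Root V: left subtree has 1 node {H}, right has 1 {Y}.
      Root Z: left subtree has 1 node {F}, right has 2 {C, S}.
        Root C: left subtree has 0 nodes { }, right has 1 {S}.

E K H Y V F S C Z Q N L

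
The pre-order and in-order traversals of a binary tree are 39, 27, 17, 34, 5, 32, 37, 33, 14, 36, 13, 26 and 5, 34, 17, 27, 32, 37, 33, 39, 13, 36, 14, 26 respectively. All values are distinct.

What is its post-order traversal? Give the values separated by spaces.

The first element of pre-order is the root; it splits in-order into left and right subtrees.
Root 39: left subtree has 7 nodes {5, 34, 17, 27, 32, 37, 33}, right has 4 {13, 36, 14, 26}.
  Root 27: left subtree has 3 nodes {5, 34, 17}, right has 3 {32, 37, 33}.
    Root 17: left subtree has 2 nodes {5, 34}, right has 0 { }.
      Root 34: left subtree has 1 node {5}, right has 0 { }.
    Root 32: left subtree has 0 nodes { }, right has 2 {37, 33}.
      Root 37: left subtree has 0 nodes { }, right has 1 {33}.
  Root 14: left subtree has 2 nodes {13, 36}, right has 1 {26}.
    Root 36: left subtree has 1 node {13}, right has 0 { }.

5 34 17 33 37 32 27 13 36 26 14 39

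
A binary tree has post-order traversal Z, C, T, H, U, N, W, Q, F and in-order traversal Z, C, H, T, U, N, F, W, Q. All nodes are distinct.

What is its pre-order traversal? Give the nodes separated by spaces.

The last element of post-order is the root; it splits in-order into left and right subtrees.
Root F: left subtree has 6 nodes {Z, C, H, T, U, N}, right has 2 {W, Q}.
  Root N: left subtree has 5 nodes {Z, C, H, T, U}, right has 0 { }.
    Root U: left subtree has 4 nodes {Z, C, H, T}, right has 0 { }.
      Root H: left subtree has 2 nodes {Z, C}, right has 1 {T}.
        Root C: left subtree has 1 node {Z}, right has 0 { }.
  Root Q: left subtree has 1 node {W}, right has 0 { }.

F N U H C Z T Q W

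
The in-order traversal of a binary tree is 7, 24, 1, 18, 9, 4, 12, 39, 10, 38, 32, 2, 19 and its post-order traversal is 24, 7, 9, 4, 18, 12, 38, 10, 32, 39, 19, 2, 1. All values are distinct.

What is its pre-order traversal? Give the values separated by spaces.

1 7 24 2 39 12 18 4 9 32 10 38 19

The last element of post-order is the root; it splits in-order into left and right subtrees.
Root 1: left subtree has 2 nodes {7, 24}, right has 10 {18, 9, 4, 12, 39, 10, 38, 32, 2, 19}.
  Root 7: left subtree has 0 nodes { }, right has 1 {24}.
  Root 2: left subtree has 8 nodes {18, 9, 4, 12, 39, 10, 38, 32}, right has 1 {19}.
    Root 39: left subtree has 4 nodes {18, 9, 4, 12}, right has 3 {10, 38, 32}.
      Root 12: left subtree has 3 nodes {18, 9, 4}, right has 0 { }.
        Root 18: left subtree has 0 nodes { }, right has 2 {9, 4}.
          Root 4: left subtree has 1 node {9}, right has 0 { }.
      Root 32: left subtree has 2 nodes {10, 38}, right has 0 { }.
        Root 10: left subtree has 0 nodes { }, right has 1 {38}.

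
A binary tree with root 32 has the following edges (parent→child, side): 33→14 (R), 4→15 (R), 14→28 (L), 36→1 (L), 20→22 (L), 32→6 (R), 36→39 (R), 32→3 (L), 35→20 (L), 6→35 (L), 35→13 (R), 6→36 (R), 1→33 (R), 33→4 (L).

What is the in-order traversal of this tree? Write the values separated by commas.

In-order visits the left subtree, then the node, then the right subtree.
At 32: go left to 3.
  3 is a leaf — visit 3.
Visit 32.
At 32: go right to 6.
  At 6: go left to 35.
    At 35: go left to 20.
      At 20: go left to 22.
        22 is a leaf — visit 22.
      Visit 20.
      At 20: no right child.
    Visit 35.
    At 35: go right to 13.
      13 is a leaf — visit 13.
  Visit 6.
  At 6: go right to 36.
    At 36: go left to 1.
      At 1: no left child.
      Visit 1.
      At 1: go right to 33.
        At 33: go left to 4.
          At 4: no left child.
          Visit 4.
          At 4: go right to 15.
            15 is a leaf — visit 15.
        Visit 33.
        At 33: go right to 14.
          At 14: go left to 28.
            28 is a leaf — visit 28.
          Visit 14.
          At 14: no right child.
    Visit 36.
    At 36: go right to 39.
      39 is a leaf — visit 39.

3, 32, 22, 20, 35, 13, 6, 1, 4, 15, 33, 28, 14, 36, 39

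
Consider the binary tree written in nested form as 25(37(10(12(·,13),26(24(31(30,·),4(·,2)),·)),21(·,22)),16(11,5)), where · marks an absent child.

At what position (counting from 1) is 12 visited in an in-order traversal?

1

In-order visits the left subtree, then the node, then the right subtree.
At 25: go left to 37.
  At 37: go left to 10.
    At 10: go left to 12.
      At 12: no left child.
      Visit 12.
      At 12: go right to 13.
        13 is a leaf — visit 13.
    Visit 10.
    At 10: go right to 26.
      At 26: go left to 24.
        At 24: go left to 31.
          At 31: go left to 30.
            30 is a leaf — visit 30.
          Visit 31.
          At 31: no right child.
        Visit 24.
        At 24: go right to 4.
          At 4: no left child.
          Visit 4.
          At 4: go right to 2.
            2 is a leaf — visit 2.
      Visit 26.
      At 26: no right child.
  Visit 37.
  At 37: go right to 21.
    At 21: no left child.
    Visit 21.
    At 21: go right to 22.
      22 is a leaf — visit 22.
Visit 25.
At 25: go right to 16.
  At 16: go left to 11.
    11 is a leaf — visit 11.
  Visit 16.
  At 16: go right to 5.
    5 is a leaf — visit 5.
Full in-order sequence: 12, 13, 10, 30, 31, 24, 4, 2, 26, 37, 21, 22, 25, 11, 16, 5.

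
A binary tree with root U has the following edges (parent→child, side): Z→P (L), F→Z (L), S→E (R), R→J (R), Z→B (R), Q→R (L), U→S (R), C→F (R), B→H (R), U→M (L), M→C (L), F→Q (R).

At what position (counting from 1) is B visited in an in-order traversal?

In-order visits the left subtree, then the node, then the right subtree.
At U: go left to M.
  At M: go left to C.
    At C: no left child.
    Visit C.
    At C: go right to F.
      At F: go left to Z.
        At Z: go left to P.
          P is a leaf — visit P.
        Visit Z.
        At Z: go right to B.
          At B: no left child.
          Visit B.
          At B: go right to H.
            H is a leaf — visit H.
      Visit F.
      At F: go right to Q.
        At Q: go left to R.
          At R: no left child.
          Visit R.
          At R: go right to J.
            J is a leaf — visit J.
        Visit Q.
        At Q: no right child.
  Visit M.
  At M: no right child.
Visit U.
At U: go right to S.
  At S: no left child.
  Visit S.
  At S: go right to E.
    E is a leaf — visit E.
Full in-order sequence: C, P, Z, B, H, F, R, J, Q, M, U, S, E.

4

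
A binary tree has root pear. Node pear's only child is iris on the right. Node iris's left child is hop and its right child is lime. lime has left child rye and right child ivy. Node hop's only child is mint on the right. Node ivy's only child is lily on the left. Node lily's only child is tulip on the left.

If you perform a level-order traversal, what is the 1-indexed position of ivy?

Level-order visits nodes level by level from the root, left to right within each level.
Level 0: pear
Level 1: iris
Level 2: hop, lime
Level 3: mint, rye, ivy
Level 4: lily
Level 5: tulip
Full level-order sequence: pear, iris, hop, lime, mint, rye, ivy, lily, tulip.

7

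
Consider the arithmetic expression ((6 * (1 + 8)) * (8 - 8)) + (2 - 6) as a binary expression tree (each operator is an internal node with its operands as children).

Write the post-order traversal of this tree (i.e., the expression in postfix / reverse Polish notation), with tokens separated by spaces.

6 1 8 + * 8 8 - * 2 6 - +

Post-order on an expression tree gives postfix notation: for each operator, emit left operand, right operand, then the operator.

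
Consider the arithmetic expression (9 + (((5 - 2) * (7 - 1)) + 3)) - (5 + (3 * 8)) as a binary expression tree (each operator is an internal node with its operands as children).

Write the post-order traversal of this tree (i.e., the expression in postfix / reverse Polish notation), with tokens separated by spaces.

9 5 2 - 7 1 - * 3 + + 5 3 8 * + -

Post-order on an expression tree gives postfix notation: for each operator, emit left operand, right operand, then the operator.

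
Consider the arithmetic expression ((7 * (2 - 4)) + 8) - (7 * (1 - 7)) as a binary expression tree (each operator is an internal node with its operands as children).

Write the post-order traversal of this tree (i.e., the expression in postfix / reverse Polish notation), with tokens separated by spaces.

Post-order on an expression tree gives postfix notation: for each operator, emit left operand, right operand, then the operator.

7 2 4 - * 8 + 7 1 7 - * -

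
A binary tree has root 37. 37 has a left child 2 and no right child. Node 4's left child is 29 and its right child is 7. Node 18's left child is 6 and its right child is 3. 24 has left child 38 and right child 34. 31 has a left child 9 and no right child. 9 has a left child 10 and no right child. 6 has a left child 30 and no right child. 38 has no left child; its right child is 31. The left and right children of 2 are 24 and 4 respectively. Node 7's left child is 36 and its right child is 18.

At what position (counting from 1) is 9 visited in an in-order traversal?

3

In-order visits the left subtree, then the node, then the right subtree.
At 37: go left to 2.
  At 2: go left to 24.
    At 24: go left to 38.
      At 38: no left child.
      Visit 38.
      At 38: go right to 31.
        At 31: go left to 9.
          At 9: go left to 10.
            10 is a leaf — visit 10.
          Visit 9.
          At 9: no right child.
        Visit 31.
        At 31: no right child.
    Visit 24.
    At 24: go right to 34.
      34 is a leaf — visit 34.
  Visit 2.
  At 2: go right to 4.
    At 4: go left to 29.
      29 is a leaf — visit 29.
    Visit 4.
    At 4: go right to 7.
      At 7: go left to 36.
        36 is a leaf — visit 36.
      Visit 7.
      At 7: go right to 18.
        At 18: go left to 6.
          At 6: go left to 30.
            30 is a leaf — visit 30.
          Visit 6.
          At 6: no right child.
        Visit 18.
        At 18: go right to 3.
          3 is a leaf — visit 3.
Visit 37.
At 37: no right child.
Full in-order sequence: 38, 10, 9, 31, 24, 34, 2, 29, 4, 36, 7, 30, 6, 18, 3, 37.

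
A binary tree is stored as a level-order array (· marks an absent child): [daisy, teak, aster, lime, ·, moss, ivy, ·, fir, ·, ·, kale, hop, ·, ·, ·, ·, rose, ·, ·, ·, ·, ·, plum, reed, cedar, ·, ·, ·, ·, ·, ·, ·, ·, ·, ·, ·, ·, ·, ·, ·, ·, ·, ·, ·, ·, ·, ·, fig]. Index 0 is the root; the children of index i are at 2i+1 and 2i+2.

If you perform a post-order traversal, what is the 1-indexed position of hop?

10

Post-order visits the left subtree, then the right subtree, then the node.
At daisy: go left to teak.
  At teak: go left to lime.
    At lime: no left child.
    At lime: go right to fir.
      At fir: go left to rose.
        rose is a leaf — visit rose.
      At fir: no right child.
      Visit fir.
    Visit lime.
  At teak: no right child.
  Visit teak.
At daisy: go right to aster.
  At aster: go left to moss.
    At moss: go left to kale.
      At kale: go left to plum.
        At plum: no left child.
        At plum: go right to fig.
          fig is a leaf — visit fig.
        Visit plum.
      At kale: go right to reed.
        reed is a leaf — visit reed.
      Visit kale.
    At moss: go right to hop.
      At hop: go left to cedar.
        cedar is a leaf — visit cedar.
      At hop: no right child.
      Visit hop.
    Visit moss.
  At aster: go right to ivy.
    ivy is a leaf — visit ivy.
  Visit aster.
Visit daisy.
Full post-order sequence: rose, fir, lime, teak, fig, plum, reed, kale, cedar, hop, moss, ivy, aster, daisy.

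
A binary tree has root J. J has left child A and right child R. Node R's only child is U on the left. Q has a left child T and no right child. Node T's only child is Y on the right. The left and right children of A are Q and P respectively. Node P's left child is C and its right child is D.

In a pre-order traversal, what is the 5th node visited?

Pre-order visits the node, then its left subtree, then its right subtree.
Visit J.
At J: go left to A.
  Visit A.
  At A: go left to Q.
    Visit Q.
    At Q: go left to T.
      Visit T.
      At T: no left child.
      At T: go right to Y.
        Y is a leaf — visit Y.
    At Q: no right child.
  At A: go right to P.
    Visit P.
    At P: go left to C.
      C is a leaf — visit C.
    At P: go right to D.
      D is a leaf — visit D.
At J: go right to R.
  Visit R.
  At R: go left to U.
    U is a leaf — visit U.
  At R: no right child.
Full pre-order sequence: J, A, Q, T, Y, P, C, D, R, U.

Y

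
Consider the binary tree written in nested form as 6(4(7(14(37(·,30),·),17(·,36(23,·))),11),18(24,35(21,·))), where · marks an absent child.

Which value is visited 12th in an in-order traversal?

In-order visits the left subtree, then the node, then the right subtree.
At 6: go left to 4.
  At 4: go left to 7.
    At 7: go left to 14.
      At 14: go left to 37.
        At 37: no left child.
        Visit 37.
        At 37: go right to 30.
          30 is a leaf — visit 30.
      Visit 14.
      At 14: no right child.
    Visit 7.
    At 7: go right to 17.
      At 17: no left child.
      Visit 17.
      At 17: go right to 36.
        At 36: go left to 23.
          23 is a leaf — visit 23.
        Visit 36.
        At 36: no right child.
  Visit 4.
  At 4: go right to 11.
    11 is a leaf — visit 11.
Visit 6.
At 6: go right to 18.
  At 18: go left to 24.
    24 is a leaf — visit 24.
  Visit 18.
  At 18: go right to 35.
    At 35: go left to 21.
      21 is a leaf — visit 21.
    Visit 35.
    At 35: no right child.
Full in-order sequence: 37, 30, 14, 7, 17, 23, 36, 4, 11, 6, 24, 18, 21, 35.

18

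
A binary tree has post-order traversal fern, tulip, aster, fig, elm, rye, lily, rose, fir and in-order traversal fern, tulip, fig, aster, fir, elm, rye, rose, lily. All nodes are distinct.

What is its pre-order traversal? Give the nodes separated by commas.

The last element of post-order is the root; it splits in-order into left and right subtrees.
Root fir: left subtree has 4 nodes {fern, tulip, fig, aster}, right has 4 {elm, rye, rose, lily}.
  Root fig: left subtree has 2 nodes {fern, tulip}, right has 1 {aster}.
    Root tulip: left subtree has 1 node {fern}, right has 0 { }.
  Root rose: left subtree has 2 nodes {elm, rye}, right has 1 {lily}.
    Root rye: left subtree has 1 node {elm}, right has 0 { }.

fir, fig, tulip, fern, aster, rose, rye, elm, lily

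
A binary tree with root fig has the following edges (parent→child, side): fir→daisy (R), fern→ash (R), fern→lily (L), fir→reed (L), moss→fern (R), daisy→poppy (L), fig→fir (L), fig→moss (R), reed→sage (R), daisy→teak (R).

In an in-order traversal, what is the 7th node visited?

In-order visits the left subtree, then the node, then the right subtree.
At fig: go left to fir.
  At fir: go left to reed.
    At reed: no left child.
    Visit reed.
    At reed: go right to sage.
      sage is a leaf — visit sage.
  Visit fir.
  At fir: go right to daisy.
    At daisy: go left to poppy.
      poppy is a leaf — visit poppy.
    Visit daisy.
    At daisy: go right to teak.
      teak is a leaf — visit teak.
Visit fig.
At fig: go right to moss.
  At moss: no left child.
  Visit moss.
  At moss: go right to fern.
    At fern: go left to lily.
      lily is a leaf — visit lily.
    Visit fern.
    At fern: go right to ash.
      ash is a leaf — visit ash.
Full in-order sequence: reed, sage, fir, poppy, daisy, teak, fig, moss, lily, fern, ash.

fig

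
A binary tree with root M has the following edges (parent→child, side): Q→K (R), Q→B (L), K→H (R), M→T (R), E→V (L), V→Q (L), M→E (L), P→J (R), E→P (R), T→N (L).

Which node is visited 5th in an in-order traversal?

V

In-order visits the left subtree, then the node, then the right subtree.
At M: go left to E.
  At E: go left to V.
    At V: go left to Q.
      At Q: go left to B.
        B is a leaf — visit B.
      Visit Q.
      At Q: go right to K.
        At K: no left child.
        Visit K.
        At K: go right to H.
          H is a leaf — visit H.
    Visit V.
    At V: no right child.
  Visit E.
  At E: go right to P.
    At P: no left child.
    Visit P.
    At P: go right to J.
      J is a leaf — visit J.
Visit M.
At M: go right to T.
  At T: go left to N.
    N is a leaf — visit N.
  Visit T.
  At T: no right child.
Full in-order sequence: B, Q, K, H, V, E, P, J, M, N, T.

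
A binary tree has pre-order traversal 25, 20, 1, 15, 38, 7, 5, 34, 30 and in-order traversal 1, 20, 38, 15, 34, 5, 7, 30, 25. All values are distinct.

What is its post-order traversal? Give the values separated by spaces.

The first element of pre-order is the root; it splits in-order into left and right subtrees.
Root 25: left subtree has 8 nodes {1, 20, 38, 15, 34, 5, 7, 30}, right has 0 { }.
  Root 20: left subtree has 1 node {1}, right has 6 {38, 15, 34, 5, 7, 30}.
    Root 15: left subtree has 1 node {38}, right has 4 {34, 5, 7, 30}.
      Root 7: left subtree has 2 nodes {34, 5}, right has 1 {30}.
        Root 5: left subtree has 1 node {34}, right has 0 { }.

1 38 34 5 30 7 15 20 25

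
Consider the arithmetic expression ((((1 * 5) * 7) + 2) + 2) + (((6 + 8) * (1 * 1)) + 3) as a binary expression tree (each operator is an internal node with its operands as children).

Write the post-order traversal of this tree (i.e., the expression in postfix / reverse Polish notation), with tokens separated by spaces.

Post-order on an expression tree gives postfix notation: for each operator, emit left operand, right operand, then the operator.

1 5 * 7 * 2 + 2 + 6 8 + 1 1 * * 3 + +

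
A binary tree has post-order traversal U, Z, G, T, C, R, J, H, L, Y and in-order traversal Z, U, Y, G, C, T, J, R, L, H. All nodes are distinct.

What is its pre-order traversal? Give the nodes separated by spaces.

Y Z U L J C G T R H

The last element of post-order is the root; it splits in-order into left and right subtrees.
Root Y: left subtree has 2 nodes {Z, U}, right has 7 {G, C, T, J, R, L, H}.
  Root Z: left subtree has 0 nodes { }, right has 1 {U}.
  Root L: left subtree has 5 nodes {G, C, T, J, R}, right has 1 {H}.
    Root J: left subtree has 3 nodes {G, C, T}, right has 1 {R}.
      Root C: left subtree has 1 node {G}, right has 1 {T}.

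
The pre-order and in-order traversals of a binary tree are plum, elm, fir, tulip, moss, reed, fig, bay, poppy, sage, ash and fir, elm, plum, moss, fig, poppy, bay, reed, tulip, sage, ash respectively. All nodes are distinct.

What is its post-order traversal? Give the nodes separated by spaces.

The first element of pre-order is the root; it splits in-order into left and right subtrees.
Root plum: left subtree has 2 nodes {fir, elm}, right has 8 {moss, fig, poppy, bay, reed, tulip, sage, ash}.
  Root elm: left subtree has 1 node {fir}, right has 0 { }.
  Root tulip: left subtree has 5 nodes {moss, fig, poppy, bay, reed}, right has 2 {sage, ash}.
    Root moss: left subtree has 0 nodes { }, right has 4 {fig, poppy, bay, reed}.
      Root reed: left subtree has 3 nodes {fig, poppy, bay}, right has 0 { }.
        Root fig: left subtree has 0 nodes { }, right has 2 {poppy, bay}.
          Root bay: left subtree has 1 node {poppy}, right has 0 { }.
    Root sage: left subtree has 0 nodes { }, right has 1 {ash}.

fir elm poppy bay fig reed moss ash sage tulip plum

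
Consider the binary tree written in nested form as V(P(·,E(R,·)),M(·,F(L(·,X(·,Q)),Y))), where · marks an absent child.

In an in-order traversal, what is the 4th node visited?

In-order visits the left subtree, then the node, then the right subtree.
At V: go left to P.
  At P: no left child.
  Visit P.
  At P: go right to E.
    At E: go left to R.
      R is a leaf — visit R.
    Visit E.
    At E: no right child.
Visit V.
At V: go right to M.
  At M: no left child.
  Visit M.
  At M: go right to F.
    At F: go left to L.
      At L: no left child.
      Visit L.
      At L: go right to X.
        At X: no left child.
        Visit X.
        At X: go right to Q.
          Q is a leaf — visit Q.
    Visit F.
    At F: go right to Y.
      Y is a leaf — visit Y.
Full in-order sequence: P, R, E, V, M, L, X, Q, F, Y.

V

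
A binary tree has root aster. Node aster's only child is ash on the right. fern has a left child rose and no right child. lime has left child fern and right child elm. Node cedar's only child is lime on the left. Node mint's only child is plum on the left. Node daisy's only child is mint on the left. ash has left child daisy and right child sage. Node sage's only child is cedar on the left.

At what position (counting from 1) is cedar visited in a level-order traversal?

Level-order visits nodes level by level from the root, left to right within each level.
Level 0: aster
Level 1: ash
Level 2: daisy, sage
Level 3: mint, cedar
Level 4: plum, lime
Level 5: fern, elm
Level 6: rose
Full level-order sequence: aster, ash, daisy, sage, mint, cedar, plum, lime, fern, elm, rose.

6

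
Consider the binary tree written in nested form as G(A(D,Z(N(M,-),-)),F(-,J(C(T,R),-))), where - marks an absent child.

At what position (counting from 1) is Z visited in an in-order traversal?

In-order visits the left subtree, then the node, then the right subtree.
At G: go left to A.
  At A: go left to D.
    D is a leaf — visit D.
  Visit A.
  At A: go right to Z.
    At Z: go left to N.
      At N: go left to M.
        M is a leaf — visit M.
      Visit N.
      At N: no right child.
    Visit Z.
    At Z: no right child.
Visit G.
At G: go right to F.
  At F: no left child.
  Visit F.
  At F: go right to J.
    At J: go left to C.
      At C: go left to T.
        T is a leaf — visit T.
      Visit C.
      At C: go right to R.
        R is a leaf — visit R.
    Visit J.
    At J: no right child.
Full in-order sequence: D, A, M, N, Z, G, F, T, C, R, J.

5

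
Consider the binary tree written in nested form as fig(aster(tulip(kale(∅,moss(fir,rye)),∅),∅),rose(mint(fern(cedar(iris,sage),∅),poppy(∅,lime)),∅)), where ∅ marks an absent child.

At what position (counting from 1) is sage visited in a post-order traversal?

8

Post-order visits the left subtree, then the right subtree, then the node.
At fig: go left to aster.
  At aster: go left to tulip.
    At tulip: go left to kale.
      At kale: no left child.
      At kale: go right to moss.
        At moss: go left to fir.
          fir is a leaf — visit fir.
        At moss: go right to rye.
          rye is a leaf — visit rye.
        Visit moss.
      Visit kale.
    At tulip: no right child.
    Visit tulip.
  At aster: no right child.
  Visit aster.
At fig: go right to rose.
  At rose: go left to mint.
    At mint: go left to fern.
      At fern: go left to cedar.
        At cedar: go left to iris.
          iris is a leaf — visit iris.
        At cedar: go right to sage.
          sage is a leaf — visit sage.
        Visit cedar.
      At fern: no right child.
      Visit fern.
    At mint: go right to poppy.
      At poppy: no left child.
      At poppy: go right to lime.
        lime is a leaf — visit lime.
      Visit poppy.
    Visit mint.
  At rose: no right child.
  Visit rose.
Visit fig.
Full post-order sequence: fir, rye, moss, kale, tulip, aster, iris, sage, cedar, fern, lime, poppy, mint, rose, fig.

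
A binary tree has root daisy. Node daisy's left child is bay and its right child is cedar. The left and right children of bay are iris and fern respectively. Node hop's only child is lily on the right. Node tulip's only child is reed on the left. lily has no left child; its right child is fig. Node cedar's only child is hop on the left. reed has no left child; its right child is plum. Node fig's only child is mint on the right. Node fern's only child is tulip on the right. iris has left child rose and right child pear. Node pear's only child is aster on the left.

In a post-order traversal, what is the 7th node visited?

tulip

Post-order visits the left subtree, then the right subtree, then the node.
At daisy: go left to bay.
  At bay: go left to iris.
    At iris: go left to rose.
      rose is a leaf — visit rose.
    At iris: go right to pear.
      At pear: go left to aster.
        aster is a leaf — visit aster.
      At pear: no right child.
      Visit pear.
    Visit iris.
  At bay: go right to fern.
    At fern: no left child.
    At fern: go right to tulip.
      At tulip: go left to reed.
        At reed: no left child.
        At reed: go right to plum.
          plum is a leaf — visit plum.
        Visit reed.
      At tulip: no right child.
      Visit tulip.
    Visit fern.
  Visit bay.
At daisy: go right to cedar.
  At cedar: go left to hop.
    At hop: no left child.
    At hop: go right to lily.
      At lily: no left child.
      At lily: go right to fig.
        At fig: no left child.
        At fig: go right to mint.
          mint is a leaf — visit mint.
        Visit fig.
      Visit lily.
    Visit hop.
  At cedar: no right child.
  Visit cedar.
Visit daisy.
Full post-order sequence: rose, aster, pear, iris, plum, reed, tulip, fern, bay, mint, fig, lily, hop, cedar, daisy.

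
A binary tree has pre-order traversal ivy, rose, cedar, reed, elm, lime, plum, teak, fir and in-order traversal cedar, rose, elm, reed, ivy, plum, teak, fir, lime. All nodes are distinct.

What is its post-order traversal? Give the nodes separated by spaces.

cedar elm reed rose fir teak plum lime ivy

The first element of pre-order is the root; it splits in-order into left and right subtrees.
Root ivy: left subtree has 4 nodes {cedar, rose, elm, reed}, right has 4 {plum, teak, fir, lime}.
  Root rose: left subtree has 1 node {cedar}, right has 2 {elm, reed}.
    Root reed: left subtree has 1 node {elm}, right has 0 { }.
  Root lime: left subtree has 3 nodes {plum, teak, fir}, right has 0 { }.
    Root plum: left subtree has 0 nodes { }, right has 2 {teak, fir}.
      Root teak: left subtree has 0 nodes { }, right has 1 {fir}.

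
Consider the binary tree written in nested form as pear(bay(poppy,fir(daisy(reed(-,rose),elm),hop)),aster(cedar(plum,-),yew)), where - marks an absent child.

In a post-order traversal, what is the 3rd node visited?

reed

Post-order visits the left subtree, then the right subtree, then the node.
At pear: go left to bay.
  At bay: go left to poppy.
    poppy is a leaf — visit poppy.
  At bay: go right to fir.
    At fir: go left to daisy.
      At daisy: go left to reed.
        At reed: no left child.
        At reed: go right to rose.
          rose is a leaf — visit rose.
        Visit reed.
      At daisy: go right to elm.
        elm is a leaf — visit elm.
      Visit daisy.
    At fir: go right to hop.
      hop is a leaf — visit hop.
    Visit fir.
  Visit bay.
At pear: go right to aster.
  At aster: go left to cedar.
    At cedar: go left to plum.
      plum is a leaf — visit plum.
    At cedar: no right child.
    Visit cedar.
  At aster: go right to yew.
    yew is a leaf — visit yew.
  Visit aster.
Visit pear.
Full post-order sequence: poppy, rose, reed, elm, daisy, hop, fir, bay, plum, cedar, yew, aster, pear.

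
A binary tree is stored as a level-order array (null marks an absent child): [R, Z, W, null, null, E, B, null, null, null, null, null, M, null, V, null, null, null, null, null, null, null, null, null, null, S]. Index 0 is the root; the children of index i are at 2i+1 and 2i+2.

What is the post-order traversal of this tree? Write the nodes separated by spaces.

Post-order visits the left subtree, then the right subtree, then the node.
At R: go left to Z.
  Z is a leaf — visit Z.
At R: go right to W.
  At W: go left to E.
    At E: no left child.
    At E: go right to M.
      At M: go left to S.
        S is a leaf — visit S.
      At M: no right child.
      Visit M.
    Visit E.
  At W: go right to B.
    At B: no left child.
    At B: go right to V.
      V is a leaf — visit V.
    Visit B.
  Visit W.
Visit R.

Z S M E V B W R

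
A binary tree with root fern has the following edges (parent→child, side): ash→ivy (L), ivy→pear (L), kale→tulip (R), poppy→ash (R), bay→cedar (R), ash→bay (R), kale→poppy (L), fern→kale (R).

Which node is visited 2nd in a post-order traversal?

ivy

Post-order visits the left subtree, then the right subtree, then the node.
At fern: no left child.
At fern: go right to kale.
  At kale: go left to poppy.
    At poppy: no left child.
    At poppy: go right to ash.
      At ash: go left to ivy.
        At ivy: go left to pear.
          pear is a leaf — visit pear.
        At ivy: no right child.
        Visit ivy.
      At ash: go right to bay.
        At bay: no left child.
        At bay: go right to cedar.
          cedar is a leaf — visit cedar.
        Visit bay.
      Visit ash.
    Visit poppy.
  At kale: go right to tulip.
    tulip is a leaf — visit tulip.
  Visit kale.
Visit fern.
Full post-order sequence: pear, ivy, cedar, bay, ash, poppy, tulip, kale, fern.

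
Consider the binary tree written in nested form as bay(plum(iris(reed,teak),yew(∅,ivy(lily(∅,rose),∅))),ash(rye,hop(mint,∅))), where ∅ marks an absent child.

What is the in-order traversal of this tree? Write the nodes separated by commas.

reed, iris, teak, plum, yew, lily, rose, ivy, bay, rye, ash, mint, hop

In-order visits the left subtree, then the node, then the right subtree.
At bay: go left to plum.
  At plum: go left to iris.
    At iris: go left to reed.
      reed is a leaf — visit reed.
    Visit iris.
    At iris: go right to teak.
      teak is a leaf — visit teak.
  Visit plum.
  At plum: go right to yew.
    At yew: no left child.
    Visit yew.
    At yew: go right to ivy.
      At ivy: go left to lily.
        At lily: no left child.
        Visit lily.
        At lily: go right to rose.
          rose is a leaf — visit rose.
      Visit ivy.
      At ivy: no right child.
Visit bay.
At bay: go right to ash.
  At ash: go left to rye.
    rye is a leaf — visit rye.
  Visit ash.
  At ash: go right to hop.
    At hop: go left to mint.
      mint is a leaf — visit mint.
    Visit hop.
    At hop: no right child.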